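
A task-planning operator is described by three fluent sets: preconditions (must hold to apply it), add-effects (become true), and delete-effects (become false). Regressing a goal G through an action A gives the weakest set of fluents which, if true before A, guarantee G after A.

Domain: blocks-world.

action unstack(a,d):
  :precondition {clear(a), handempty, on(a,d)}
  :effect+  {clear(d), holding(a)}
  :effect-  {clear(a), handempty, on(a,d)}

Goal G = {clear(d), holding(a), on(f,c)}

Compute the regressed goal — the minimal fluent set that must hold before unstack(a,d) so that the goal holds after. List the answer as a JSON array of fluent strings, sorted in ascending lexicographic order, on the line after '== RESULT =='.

Compute (G \ add) ∪ pre:
  G ∩ del = {}  (empty — regression defined)
  G \ add = {clear(d), holding(a), on(f,c)} \ {clear(d), holding(a)} = {on(f,c)}
  ∪ pre   = {on(f,c)} ∪ {clear(a), handempty, on(a,d)}
          = {clear(a), handempty, on(a,d), on(f,c)}

== RESULT ==
["clear(a)", "handempty", "on(a,d)", "on(f,c)"]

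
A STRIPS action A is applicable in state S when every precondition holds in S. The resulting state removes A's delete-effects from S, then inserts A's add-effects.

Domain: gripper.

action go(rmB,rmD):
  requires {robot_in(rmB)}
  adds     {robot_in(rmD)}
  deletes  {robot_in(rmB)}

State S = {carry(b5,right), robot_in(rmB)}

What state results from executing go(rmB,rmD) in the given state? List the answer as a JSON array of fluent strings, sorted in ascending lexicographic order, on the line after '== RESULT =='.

Progress:
  pre ⊆ S: {robot_in(rmB)} ⊆ S  — applicable
  S \ del = {carry(b5,right)}
  ∪ add   = {carry(b5,right), robot_in(rmD)}

== RESULT ==
["carry(b5,right)", "robot_in(rmD)"]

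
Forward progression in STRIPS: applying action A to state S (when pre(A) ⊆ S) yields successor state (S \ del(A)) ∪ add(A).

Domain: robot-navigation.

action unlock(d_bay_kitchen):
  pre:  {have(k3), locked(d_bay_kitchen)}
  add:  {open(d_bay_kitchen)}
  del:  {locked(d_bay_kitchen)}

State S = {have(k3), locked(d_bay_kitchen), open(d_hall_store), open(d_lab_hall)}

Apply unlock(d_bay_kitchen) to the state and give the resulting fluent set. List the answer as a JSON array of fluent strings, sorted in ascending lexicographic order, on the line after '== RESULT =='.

Progress:
  pre ⊆ S: {have(k3), locked(d_bay_kitchen)} ⊆ S  — applicable
  S \ del = {have(k3), open(d_hall_store), open(d_lab_hall)}
  ∪ add   = {have(k3), open(d_bay_kitchen), open(d_hall_store), open(d_lab_hall)}

== RESULT ==
["have(k3)", "open(d_bay_kitchen)", "open(d_hall_store)", "open(d_lab_hall)"]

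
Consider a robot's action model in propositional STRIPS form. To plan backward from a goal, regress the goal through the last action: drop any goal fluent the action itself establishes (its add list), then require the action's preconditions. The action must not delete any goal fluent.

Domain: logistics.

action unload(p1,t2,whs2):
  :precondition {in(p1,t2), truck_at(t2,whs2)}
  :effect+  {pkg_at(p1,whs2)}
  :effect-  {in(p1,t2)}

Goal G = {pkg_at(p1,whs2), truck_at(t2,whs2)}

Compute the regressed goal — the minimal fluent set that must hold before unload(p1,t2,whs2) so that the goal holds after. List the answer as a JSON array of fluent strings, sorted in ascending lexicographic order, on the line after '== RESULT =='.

Regress:
  G ∩ del = {}  (empty — regression defined)
  G \ add = {pkg_at(p1,whs2), truck_at(t2,whs2)} \ {pkg_at(p1,whs2)} = {truck_at(t2,whs2)}
  ∪ pre   = {truck_at(t2,whs2)} ∪ {in(p1,t2), truck_at(t2,whs2)}
          = {in(p1,t2), truck_at(t2,whs2)}

== RESULT ==
["in(p1,t2)", "truck_at(t2,whs2)"]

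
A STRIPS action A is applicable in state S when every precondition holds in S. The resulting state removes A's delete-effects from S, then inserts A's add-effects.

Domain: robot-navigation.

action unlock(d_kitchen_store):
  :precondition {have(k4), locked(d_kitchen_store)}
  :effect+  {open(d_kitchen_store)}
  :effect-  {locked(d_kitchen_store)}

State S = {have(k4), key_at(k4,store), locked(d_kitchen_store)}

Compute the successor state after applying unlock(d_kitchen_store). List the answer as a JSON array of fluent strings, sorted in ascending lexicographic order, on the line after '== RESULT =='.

Compute (S \ del) ∪ add:
  pre ⊆ S: {have(k4), locked(d_kitchen_store)} ⊆ S  — applicable
  S \ del = {have(k4), key_at(k4,store)}
  ∪ add   = {have(k4), key_at(k4,store), open(d_kitchen_store)}

== RESULT ==
["have(k4)", "key_at(k4,store)", "open(d_kitchen_store)"]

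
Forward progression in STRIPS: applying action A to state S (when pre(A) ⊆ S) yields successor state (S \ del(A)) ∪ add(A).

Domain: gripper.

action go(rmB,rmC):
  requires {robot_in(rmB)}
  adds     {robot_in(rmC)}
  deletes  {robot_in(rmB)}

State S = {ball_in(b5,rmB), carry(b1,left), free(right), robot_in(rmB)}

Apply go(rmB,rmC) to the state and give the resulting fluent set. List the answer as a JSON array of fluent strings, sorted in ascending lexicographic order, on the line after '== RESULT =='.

Progress:
  pre ⊆ S: {robot_in(rmB)} ⊆ S  — applicable
  S \ del = {ball_in(b5,rmB), carry(b1,left), free(right)}
  ∪ add   = {ball_in(b5,rmB), carry(b1,left), free(right), robot_in(rmC)}

== RESULT ==
["ball_in(b5,rmB)", "carry(b1,left)", "free(right)", "robot_in(rmC)"]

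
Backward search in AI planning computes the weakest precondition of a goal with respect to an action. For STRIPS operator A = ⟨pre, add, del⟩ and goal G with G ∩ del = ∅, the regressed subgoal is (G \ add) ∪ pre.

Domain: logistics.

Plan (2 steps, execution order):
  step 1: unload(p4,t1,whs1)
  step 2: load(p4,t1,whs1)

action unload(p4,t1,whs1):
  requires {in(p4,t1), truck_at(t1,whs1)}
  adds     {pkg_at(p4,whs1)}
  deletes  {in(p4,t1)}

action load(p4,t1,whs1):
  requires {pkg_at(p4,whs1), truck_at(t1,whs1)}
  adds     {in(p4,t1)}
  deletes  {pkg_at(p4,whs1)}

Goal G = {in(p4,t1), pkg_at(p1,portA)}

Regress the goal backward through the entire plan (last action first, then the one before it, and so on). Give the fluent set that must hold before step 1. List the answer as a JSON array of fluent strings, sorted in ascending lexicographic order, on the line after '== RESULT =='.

Regress step by step:
  through step 2 (load(p4,t1,whs1)): drop {in(p4,t1)}, keep {pkg_at(p1,portA)}, require {pkg_at(p4,whs1), truck_at(t1,whs1)}
    → {pkg_at(p1,portA), pkg_at(p4,whs1), truck_at(t1,whs1)}
  through step 1 (unload(p4,t1,whs1)): drop {pkg_at(p4,whs1)}, keep {pkg_at(p1,portA), truck_at(t1,whs1)}, require {in(p4,t1), truck_at(t1,whs1)}
    → {in(p4,t1), pkg_at(p1,portA), truck_at(t1,whs1)}

== RESULT ==
["in(p4,t1)", "pkg_at(p1,portA)", "truck_at(t1,whs1)"]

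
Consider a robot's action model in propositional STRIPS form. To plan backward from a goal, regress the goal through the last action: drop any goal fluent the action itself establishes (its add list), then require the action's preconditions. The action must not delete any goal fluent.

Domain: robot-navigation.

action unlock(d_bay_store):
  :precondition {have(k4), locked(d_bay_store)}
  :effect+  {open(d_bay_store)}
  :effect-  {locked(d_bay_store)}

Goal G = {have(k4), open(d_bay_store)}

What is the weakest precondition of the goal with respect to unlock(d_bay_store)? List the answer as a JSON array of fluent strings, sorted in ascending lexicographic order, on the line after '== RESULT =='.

Compute (G \ add) ∪ pre:
  G ∩ del = {}  (empty — regression defined)
  G \ add = {have(k4), open(d_bay_store)} \ {open(d_bay_store)} = {have(k4)}
  ∪ pre   = {have(k4)} ∪ {have(k4), locked(d_bay_store)}
          = {have(k4), locked(d_bay_store)}

== RESULT ==
["have(k4)", "locked(d_bay_store)"]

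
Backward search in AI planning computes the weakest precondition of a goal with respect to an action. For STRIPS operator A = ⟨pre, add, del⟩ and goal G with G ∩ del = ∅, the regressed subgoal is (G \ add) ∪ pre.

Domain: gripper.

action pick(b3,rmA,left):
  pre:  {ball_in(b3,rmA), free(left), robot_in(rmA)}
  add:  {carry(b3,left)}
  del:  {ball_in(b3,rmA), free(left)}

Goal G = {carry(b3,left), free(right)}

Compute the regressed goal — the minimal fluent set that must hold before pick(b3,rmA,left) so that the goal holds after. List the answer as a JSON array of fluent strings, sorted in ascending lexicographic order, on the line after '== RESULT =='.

Compute (G \ add) ∪ pre:
  G ∩ del = {}  (empty — regression defined)
  G \ add = {carry(b3,left), free(right)} \ {carry(b3,left)} = {free(right)}
  ∪ pre   = {free(right)} ∪ {ball_in(b3,rmA), free(left), robot_in(rmA)}
          = {ball_in(b3,rmA), free(left), free(right), robot_in(rmA)}

== RESULT ==
["ball_in(b3,rmA)", "free(left)", "free(right)", "robot_in(rmA)"]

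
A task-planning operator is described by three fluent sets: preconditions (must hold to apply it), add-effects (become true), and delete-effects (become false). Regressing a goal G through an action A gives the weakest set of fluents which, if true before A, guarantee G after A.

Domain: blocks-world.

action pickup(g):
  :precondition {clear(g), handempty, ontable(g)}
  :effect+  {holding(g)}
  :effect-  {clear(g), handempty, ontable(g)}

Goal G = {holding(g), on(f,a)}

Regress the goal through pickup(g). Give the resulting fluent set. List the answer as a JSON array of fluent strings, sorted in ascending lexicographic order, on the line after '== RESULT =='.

Regress:
  G ∩ del = {}  (empty — regression defined)
  G \ add = {holding(g), on(f,a)} \ {holding(g)} = {on(f,a)}
  ∪ pre   = {on(f,a)} ∪ {clear(g), handempty, ontable(g)}
          = {clear(g), handempty, on(f,a), ontable(g)}

== RESULT ==
["clear(g)", "handempty", "on(f,a)", "ontable(g)"]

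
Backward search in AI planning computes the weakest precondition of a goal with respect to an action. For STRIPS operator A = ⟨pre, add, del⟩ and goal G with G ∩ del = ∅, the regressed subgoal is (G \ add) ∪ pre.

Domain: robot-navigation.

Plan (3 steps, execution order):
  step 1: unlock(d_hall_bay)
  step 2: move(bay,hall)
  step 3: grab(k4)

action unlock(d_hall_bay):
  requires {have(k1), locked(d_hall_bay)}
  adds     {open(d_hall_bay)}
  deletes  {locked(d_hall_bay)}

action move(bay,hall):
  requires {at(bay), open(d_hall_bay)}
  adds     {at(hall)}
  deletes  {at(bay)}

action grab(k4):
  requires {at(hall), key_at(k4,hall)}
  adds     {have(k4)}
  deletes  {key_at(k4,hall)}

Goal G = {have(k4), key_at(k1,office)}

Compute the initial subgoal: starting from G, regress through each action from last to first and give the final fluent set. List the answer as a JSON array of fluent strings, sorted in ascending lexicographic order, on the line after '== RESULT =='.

Work backward from the goal:
  through step 3 (grab(k4)): drop {have(k4)}, keep {key_at(k1,office)}, require {at(hall), key_at(k4,hall)}
    → {at(hall), key_at(k1,office), key_at(k4,hall)}
  through step 2 (move(bay,hall)): drop {at(hall)}, keep {key_at(k1,office), key_at(k4,hall)}, require {at(bay), open(d_hall_bay)}
    → {at(bay), key_at(k1,office), key_at(k4,hall), open(d_hall_bay)}
  through step 1 (unlock(d_hall_bay)): drop {open(d_hall_bay)}, keep {at(bay), key_at(k1,office), key_at(k4,hall)}, require {have(k1), locked(d_hall_bay)}
    → {at(bay), have(k1), key_at(k1,office), key_at(k4,hall), locked(d_hall_bay)}

== RESULT ==
["at(bay)", "have(k1)", "key_at(k1,office)", "key_at(k4,hall)", "locked(d_hall_bay)"]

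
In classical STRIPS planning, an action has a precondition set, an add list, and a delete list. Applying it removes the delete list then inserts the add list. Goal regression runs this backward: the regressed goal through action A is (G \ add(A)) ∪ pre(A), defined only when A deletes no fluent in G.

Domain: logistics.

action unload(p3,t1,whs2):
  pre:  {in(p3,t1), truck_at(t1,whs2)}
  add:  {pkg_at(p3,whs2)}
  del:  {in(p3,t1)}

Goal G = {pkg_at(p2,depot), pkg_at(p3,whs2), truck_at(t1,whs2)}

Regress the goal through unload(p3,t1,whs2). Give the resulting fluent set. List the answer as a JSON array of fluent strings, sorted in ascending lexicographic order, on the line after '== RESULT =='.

Compute (G \ add) ∪ pre:
  G ∩ del = {}  (empty — regression defined)
  G \ add = {pkg_at(p2,depot), pkg_at(p3,whs2), truck_at(t1,whs2)} \ {pkg_at(p3,whs2)} = {pkg_at(p2,depot), truck_at(t1,whs2)}
  ∪ pre   = {pkg_at(p2,depot), truck_at(t1,whs2)} ∪ {in(p3,t1), truck_at(t1,whs2)}
          = {in(p3,t1), pkg_at(p2,depot), truck_at(t1,whs2)}

== RESULT ==
["in(p3,t1)", "pkg_at(p2,depot)", "truck_at(t1,whs2)"]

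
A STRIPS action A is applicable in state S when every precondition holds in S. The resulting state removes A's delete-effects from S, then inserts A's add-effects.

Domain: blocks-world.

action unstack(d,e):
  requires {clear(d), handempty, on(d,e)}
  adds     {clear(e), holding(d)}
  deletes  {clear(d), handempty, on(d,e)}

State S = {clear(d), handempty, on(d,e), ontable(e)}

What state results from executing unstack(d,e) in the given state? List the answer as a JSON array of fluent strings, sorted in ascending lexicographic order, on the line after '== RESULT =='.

Progress:
  pre ⊆ S: {clear(d), handempty, on(d,e)} ⊆ S  — applicable
  S \ del = {ontable(e)}
  ∪ add   = {clear(e), holding(d), ontable(e)}

== RESULT ==
["clear(e)", "holding(d)", "ontable(e)"]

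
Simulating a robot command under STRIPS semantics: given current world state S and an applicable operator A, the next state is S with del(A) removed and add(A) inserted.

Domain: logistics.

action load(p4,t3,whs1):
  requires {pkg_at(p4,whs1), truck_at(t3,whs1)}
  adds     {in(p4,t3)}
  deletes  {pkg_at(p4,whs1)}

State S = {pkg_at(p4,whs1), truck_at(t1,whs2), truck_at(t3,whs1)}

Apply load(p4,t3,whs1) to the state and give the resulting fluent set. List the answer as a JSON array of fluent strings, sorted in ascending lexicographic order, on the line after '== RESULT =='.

Progress:
  pre ⊆ S: {pkg_at(p4,whs1), truck_at(t3,whs1)} ⊆ S  — applicable
  S \ del = {truck_at(t1,whs2), truck_at(t3,whs1)}
  ∪ add   = {in(p4,t3), truck_at(t1,whs2), truck_at(t3,whs1)}

== RESULT ==
["in(p4,t3)", "truck_at(t1,whs2)", "truck_at(t3,whs1)"]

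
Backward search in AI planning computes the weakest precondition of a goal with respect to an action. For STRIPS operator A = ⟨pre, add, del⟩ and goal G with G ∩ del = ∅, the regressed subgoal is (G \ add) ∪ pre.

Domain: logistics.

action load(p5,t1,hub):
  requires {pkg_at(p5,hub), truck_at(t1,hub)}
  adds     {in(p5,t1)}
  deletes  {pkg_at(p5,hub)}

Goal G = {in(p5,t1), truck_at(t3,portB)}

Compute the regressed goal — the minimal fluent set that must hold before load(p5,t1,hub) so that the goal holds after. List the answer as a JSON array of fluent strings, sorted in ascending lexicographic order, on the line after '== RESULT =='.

Compute (G \ add) ∪ pre:
  G ∩ del = {}  (empty — regression defined)
  G \ add = {in(p5,t1), truck_at(t3,portB)} \ {in(p5,t1)} = {truck_at(t3,portB)}
  ∪ pre   = {truck_at(t3,portB)} ∪ {pkg_at(p5,hub), truck_at(t1,hub)}
          = {pkg_at(p5,hub), truck_at(t1,hub), truck_at(t3,portB)}

== RESULT ==
["pkg_at(p5,hub)", "truck_at(t1,hub)", "truck_at(t3,portB)"]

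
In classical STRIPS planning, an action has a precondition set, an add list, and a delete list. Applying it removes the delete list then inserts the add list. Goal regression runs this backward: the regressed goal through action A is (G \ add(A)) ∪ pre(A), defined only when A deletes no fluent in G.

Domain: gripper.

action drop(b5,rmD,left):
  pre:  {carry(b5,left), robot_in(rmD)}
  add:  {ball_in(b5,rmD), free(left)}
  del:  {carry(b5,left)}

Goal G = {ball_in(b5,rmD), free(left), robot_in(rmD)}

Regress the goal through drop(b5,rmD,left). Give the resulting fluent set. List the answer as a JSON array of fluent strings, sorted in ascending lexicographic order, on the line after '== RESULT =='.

Compute (G \ add) ∪ pre:
  G ∩ del = {}  (empty — regression defined)
  G \ add = {ball_in(b5,rmD), free(left), robot_in(rmD)} \ {ball_in(b5,rmD), free(left)} = {robot_in(rmD)}
  ∪ pre   = {robot_in(rmD)} ∪ {carry(b5,left), robot_in(rmD)}
          = {carry(b5,left), robot_in(rmD)}

== RESULT ==
["carry(b5,left)", "robot_in(rmD)"]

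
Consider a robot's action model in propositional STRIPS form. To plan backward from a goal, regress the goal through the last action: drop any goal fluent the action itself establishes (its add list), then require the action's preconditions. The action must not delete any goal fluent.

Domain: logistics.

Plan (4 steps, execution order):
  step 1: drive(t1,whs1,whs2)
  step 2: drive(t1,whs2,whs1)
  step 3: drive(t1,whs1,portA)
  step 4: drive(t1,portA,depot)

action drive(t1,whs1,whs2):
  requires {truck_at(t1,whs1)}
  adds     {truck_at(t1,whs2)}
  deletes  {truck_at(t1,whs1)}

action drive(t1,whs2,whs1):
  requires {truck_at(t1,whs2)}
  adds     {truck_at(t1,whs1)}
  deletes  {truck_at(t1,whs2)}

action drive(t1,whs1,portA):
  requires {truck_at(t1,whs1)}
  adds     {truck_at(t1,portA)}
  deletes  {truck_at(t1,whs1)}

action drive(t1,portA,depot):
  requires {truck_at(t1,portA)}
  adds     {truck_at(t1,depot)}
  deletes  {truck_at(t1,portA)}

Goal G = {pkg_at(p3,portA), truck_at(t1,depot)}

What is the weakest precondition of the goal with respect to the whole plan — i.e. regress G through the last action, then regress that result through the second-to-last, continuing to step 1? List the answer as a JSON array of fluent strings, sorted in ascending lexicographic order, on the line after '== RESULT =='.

Regress step by step:
  through step 4 (drive(t1,portA,depot)): drop {truck_at(t1,depot)}, keep {pkg_at(p3,portA)}, require {truck_at(t1,portA)}
    → {pkg_at(p3,portA), truck_at(t1,portA)}
  through step 3 (drive(t1,whs1,portA)): drop {truck_at(t1,portA)}, keep {pkg_at(p3,portA)}, require {truck_at(t1,whs1)}
    → {pkg_at(p3,portA), truck_at(t1,whs1)}
  through step 2 (drive(t1,whs2,whs1)): drop {truck_at(t1,whs1)}, keep {pkg_at(p3,portA)}, require {truck_at(t1,whs2)}
    → {pkg_at(p3,portA), truck_at(t1,whs2)}
  through step 1 (drive(t1,whs1,whs2)): drop {truck_at(t1,whs2)}, keep {pkg_at(p3,portA)}, require {truck_at(t1,whs1)}
    → {pkg_at(p3,portA), truck_at(t1,whs1)}

== RESULT ==
["pkg_at(p3,portA)", "truck_at(t1,whs1)"]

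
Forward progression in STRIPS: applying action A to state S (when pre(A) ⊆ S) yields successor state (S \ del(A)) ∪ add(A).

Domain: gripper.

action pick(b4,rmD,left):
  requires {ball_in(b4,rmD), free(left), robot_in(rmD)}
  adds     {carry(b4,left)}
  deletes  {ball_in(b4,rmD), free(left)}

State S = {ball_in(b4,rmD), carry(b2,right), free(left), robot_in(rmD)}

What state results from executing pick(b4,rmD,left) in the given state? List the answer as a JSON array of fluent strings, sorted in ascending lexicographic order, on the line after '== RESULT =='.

Progress:
  pre ⊆ S: {ball_in(b4,rmD), free(left), robot_in(rmD)} ⊆ S  — applicable
  S \ del = {carry(b2,right), robot_in(rmD)}
  ∪ add   = {carry(b2,right), carry(b4,left), robot_in(rmD)}

== RESULT ==
["carry(b2,right)", "carry(b4,left)", "robot_in(rmD)"]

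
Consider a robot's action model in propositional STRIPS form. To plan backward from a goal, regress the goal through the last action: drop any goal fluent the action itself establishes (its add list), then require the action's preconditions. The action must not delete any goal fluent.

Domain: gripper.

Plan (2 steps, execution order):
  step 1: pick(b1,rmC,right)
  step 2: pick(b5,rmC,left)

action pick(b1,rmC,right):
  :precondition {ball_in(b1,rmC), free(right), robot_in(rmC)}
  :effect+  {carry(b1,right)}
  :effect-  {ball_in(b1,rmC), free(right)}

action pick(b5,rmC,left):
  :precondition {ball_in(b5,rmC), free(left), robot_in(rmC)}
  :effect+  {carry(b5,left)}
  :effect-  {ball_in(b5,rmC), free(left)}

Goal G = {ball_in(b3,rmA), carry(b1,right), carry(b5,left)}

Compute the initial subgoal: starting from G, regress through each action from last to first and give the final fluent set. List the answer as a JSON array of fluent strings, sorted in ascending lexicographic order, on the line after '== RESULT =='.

Regress step by step:
  through step 2 (pick(b5,rmC,left)): drop {carry(b5,left)}, keep {ball_in(b3,rmA), carry(b1,right)}, require {ball_in(b5,rmC), free(left), robot_in(rmC)}
    → {ball_in(b3,rmA), ball_in(b5,rmC), carry(b1,right), free(left), robot_in(rmC)}
  through step 1 (pick(b1,rmC,right)): drop {carry(b1,right)}, keep {ball_in(b3,rmA), ball_in(b5,rmC), free(left), robot_in(rmC)}, require {ball_in(b1,rmC), free(right), robot_in(rmC)}
    → {ball_in(b1,rmC), ball_in(b3,rmA), ball_in(b5,rmC), free(left), free(right), robot_in(rmC)}

== RESULT ==
["ball_in(b1,rmC)", "ball_in(b3,rmA)", "ball_in(b5,rmC)", "free(left)", "free(right)", "robot_in(rmC)"]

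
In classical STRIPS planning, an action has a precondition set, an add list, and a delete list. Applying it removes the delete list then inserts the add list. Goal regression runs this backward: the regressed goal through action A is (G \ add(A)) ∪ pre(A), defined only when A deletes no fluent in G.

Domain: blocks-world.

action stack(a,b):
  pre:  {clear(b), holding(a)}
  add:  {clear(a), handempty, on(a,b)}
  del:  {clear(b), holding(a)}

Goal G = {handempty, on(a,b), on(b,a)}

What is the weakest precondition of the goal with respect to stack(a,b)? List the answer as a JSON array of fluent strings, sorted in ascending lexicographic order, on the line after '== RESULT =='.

Compute (G \ add) ∪ pre:
  G ∩ del = {}  (empty — regression defined)
  G \ add = {handempty, on(a,b), on(b,a)} \ {clear(a), handempty, on(a,b)} = {on(b,a)}
  ∪ pre   = {on(b,a)} ∪ {clear(b), holding(a)}
          = {clear(b), holding(a), on(b,a)}

== RESULT ==
["clear(b)", "holding(a)", "on(b,a)"]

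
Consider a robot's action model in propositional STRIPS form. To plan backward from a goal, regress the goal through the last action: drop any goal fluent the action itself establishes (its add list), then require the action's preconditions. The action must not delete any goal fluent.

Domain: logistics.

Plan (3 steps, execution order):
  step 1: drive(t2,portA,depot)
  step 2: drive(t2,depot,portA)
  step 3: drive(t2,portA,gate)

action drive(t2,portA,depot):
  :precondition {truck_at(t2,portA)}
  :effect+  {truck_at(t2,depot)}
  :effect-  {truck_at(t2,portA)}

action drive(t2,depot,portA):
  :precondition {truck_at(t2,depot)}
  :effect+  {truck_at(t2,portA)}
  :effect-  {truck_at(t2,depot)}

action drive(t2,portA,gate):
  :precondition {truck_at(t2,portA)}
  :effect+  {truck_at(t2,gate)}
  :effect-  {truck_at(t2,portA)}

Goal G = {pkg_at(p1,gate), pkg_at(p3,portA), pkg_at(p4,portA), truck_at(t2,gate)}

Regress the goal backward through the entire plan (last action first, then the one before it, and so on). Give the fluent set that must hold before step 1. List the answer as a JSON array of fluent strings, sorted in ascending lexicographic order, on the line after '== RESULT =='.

Work backward from the goal:
  through step 3 (drive(t2,portA,gate)): drop {truck_at(t2,gate)}, keep {pkg_at(p1,gate), pkg_at(p3,portA), pkg_at(p4,portA)}, require {truck_at(t2,portA)}
    → {pkg_at(p1,gate), pkg_at(p3,portA), pkg_at(p4,portA), truck_at(t2,portA)}
  through step 2 (drive(t2,depot,portA)): drop {truck_at(t2,portA)}, keep {pkg_at(p1,gate), pkg_at(p3,portA), pkg_at(p4,portA)}, require {truck_at(t2,depot)}
    → {pkg_at(p1,gate), pkg_at(p3,portA), pkg_at(p4,portA), truck_at(t2,depot)}
  through step 1 (drive(t2,portA,depot)): drop {truck_at(t2,depot)}, keep {pkg_at(p1,gate), pkg_at(p3,portA), pkg_at(p4,portA)}, require {truck_at(t2,portA)}
    → {pkg_at(p1,gate), pkg_at(p3,portA), pkg_at(p4,portA), truck_at(t2,portA)}

== RESULT ==
["pkg_at(p1,gate)", "pkg_at(p3,portA)", "pkg_at(p4,portA)", "truck_at(t2,portA)"]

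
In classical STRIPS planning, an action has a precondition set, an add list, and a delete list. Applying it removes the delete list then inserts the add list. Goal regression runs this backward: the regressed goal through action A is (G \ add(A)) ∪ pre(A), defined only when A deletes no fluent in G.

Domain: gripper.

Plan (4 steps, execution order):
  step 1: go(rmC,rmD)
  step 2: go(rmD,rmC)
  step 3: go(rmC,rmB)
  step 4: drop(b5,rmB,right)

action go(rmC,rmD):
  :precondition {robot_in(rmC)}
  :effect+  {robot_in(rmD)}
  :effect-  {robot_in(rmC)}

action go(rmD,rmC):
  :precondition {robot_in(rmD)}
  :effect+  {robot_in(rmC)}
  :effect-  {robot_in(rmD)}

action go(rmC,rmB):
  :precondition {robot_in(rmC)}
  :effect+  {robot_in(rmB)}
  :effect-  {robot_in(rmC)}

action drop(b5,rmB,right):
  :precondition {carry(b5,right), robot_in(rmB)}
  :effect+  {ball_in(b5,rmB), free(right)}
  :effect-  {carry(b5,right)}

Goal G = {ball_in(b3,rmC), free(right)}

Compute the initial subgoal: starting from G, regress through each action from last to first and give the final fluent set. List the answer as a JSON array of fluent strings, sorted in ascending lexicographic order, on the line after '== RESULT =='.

Regress step by step:
  through step 4 (drop(b5,rmB,right)): drop {free(right)}, keep {ball_in(b3,rmC)}, require {carry(b5,right), robot_in(rmB)}
    → {ball_in(b3,rmC), carry(b5,right), robot_in(rmB)}
  through step 3 (go(rmC,rmB)): drop {robot_in(rmB)}, keep {ball_in(b3,rmC), carry(b5,right)}, require {robot_in(rmC)}
    → {ball_in(b3,rmC), carry(b5,right), robot_in(rmC)}
  through step 2 (go(rmD,rmC)): drop {robot_in(rmC)}, keep {ball_in(b3,rmC), carry(b5,right)}, require {robot_in(rmD)}
    → {ball_in(b3,rmC), carry(b5,right), robot_in(rmD)}
  through step 1 (go(rmC,rmD)): drop {robot_in(rmD)}, keep {ball_in(b3,rmC), carry(b5,right)}, require {robot_in(rmC)}
    → {ball_in(b3,rmC), carry(b5,right), robot_in(rmC)}

== RESULT ==
["ball_in(b3,rmC)", "carry(b5,right)", "robot_in(rmC)"]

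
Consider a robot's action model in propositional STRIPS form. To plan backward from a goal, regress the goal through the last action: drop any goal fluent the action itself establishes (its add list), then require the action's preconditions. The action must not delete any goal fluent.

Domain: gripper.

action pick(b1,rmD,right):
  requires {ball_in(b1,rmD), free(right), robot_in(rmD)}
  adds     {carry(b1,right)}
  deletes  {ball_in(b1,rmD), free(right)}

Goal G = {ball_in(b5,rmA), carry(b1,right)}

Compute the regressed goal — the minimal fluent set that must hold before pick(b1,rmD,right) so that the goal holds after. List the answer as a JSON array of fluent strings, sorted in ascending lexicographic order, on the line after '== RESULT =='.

Compute (G \ add) ∪ pre:
  G ∩ del = {}  (empty — regression defined)
  G \ add = {ball_in(b5,rmA), carry(b1,right)} \ {carry(b1,right)} = {ball_in(b5,rmA)}
  ∪ pre   = {ball_in(b5,rmA)} ∪ {ball_in(b1,rmD), free(right), robot_in(rmD)}
          = {ball_in(b1,rmD), ball_in(b5,rmA), free(right), robot_in(rmD)}

== RESULT ==
["ball_in(b1,rmD)", "ball_in(b5,rmA)", "free(right)", "robot_in(rmD)"]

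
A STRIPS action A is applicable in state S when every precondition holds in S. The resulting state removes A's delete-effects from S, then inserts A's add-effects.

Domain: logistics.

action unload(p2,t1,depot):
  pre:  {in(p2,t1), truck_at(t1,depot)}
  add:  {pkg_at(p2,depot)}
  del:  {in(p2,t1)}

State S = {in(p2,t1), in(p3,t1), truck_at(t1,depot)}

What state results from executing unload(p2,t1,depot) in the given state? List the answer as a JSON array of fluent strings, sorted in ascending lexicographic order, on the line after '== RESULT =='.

Progress:
  pre ⊆ S: {in(p2,t1), truck_at(t1,depot)} ⊆ S  — applicable
  S \ del = {in(p3,t1), truck_at(t1,depot)}
  ∪ add   = {in(p3,t1), pkg_at(p2,depot), truck_at(t1,depot)}

== RESULT ==
["in(p3,t1)", "pkg_at(p2,depot)", "truck_at(t1,depot)"]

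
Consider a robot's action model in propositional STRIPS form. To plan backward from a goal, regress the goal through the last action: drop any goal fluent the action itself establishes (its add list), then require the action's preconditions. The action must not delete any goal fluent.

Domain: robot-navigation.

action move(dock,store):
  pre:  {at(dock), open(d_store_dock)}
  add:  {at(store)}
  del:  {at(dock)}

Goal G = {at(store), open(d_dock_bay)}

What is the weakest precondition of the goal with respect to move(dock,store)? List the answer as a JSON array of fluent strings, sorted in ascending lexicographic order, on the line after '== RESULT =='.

Compute (G \ add) ∪ pre:
  G ∩ del = {}  (empty — regression defined)
  G \ add = {at(store), open(d_dock_bay)} \ {at(store)} = {open(d_dock_bay)}
  ∪ pre   = {open(d_dock_bay)} ∪ {at(dock), open(d_store_dock)}
          = {at(dock), open(d_dock_bay), open(d_store_dock)}

== RESULT ==
["at(dock)", "open(d_dock_bay)", "open(d_store_dock)"]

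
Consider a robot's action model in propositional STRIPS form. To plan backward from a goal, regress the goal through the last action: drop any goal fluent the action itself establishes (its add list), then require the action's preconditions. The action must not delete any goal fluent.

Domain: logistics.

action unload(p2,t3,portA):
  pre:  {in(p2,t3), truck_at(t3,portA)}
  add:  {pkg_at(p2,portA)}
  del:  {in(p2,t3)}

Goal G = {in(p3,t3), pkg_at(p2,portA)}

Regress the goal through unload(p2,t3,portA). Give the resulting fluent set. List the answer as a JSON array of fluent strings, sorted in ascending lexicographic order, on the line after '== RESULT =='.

Compute (G \ add) ∪ pre:
  G ∩ del = {}  (empty — regression defined)
  G \ add = {in(p3,t3), pkg_at(p2,portA)} \ {pkg_at(p2,portA)} = {in(p3,t3)}
  ∪ pre   = {in(p3,t3)} ∪ {in(p2,t3), truck_at(t3,portA)}
          = {in(p2,t3), in(p3,t3), truck_at(t3,portA)}

== RESULT ==
["in(p2,t3)", "in(p3,t3)", "truck_at(t3,portA)"]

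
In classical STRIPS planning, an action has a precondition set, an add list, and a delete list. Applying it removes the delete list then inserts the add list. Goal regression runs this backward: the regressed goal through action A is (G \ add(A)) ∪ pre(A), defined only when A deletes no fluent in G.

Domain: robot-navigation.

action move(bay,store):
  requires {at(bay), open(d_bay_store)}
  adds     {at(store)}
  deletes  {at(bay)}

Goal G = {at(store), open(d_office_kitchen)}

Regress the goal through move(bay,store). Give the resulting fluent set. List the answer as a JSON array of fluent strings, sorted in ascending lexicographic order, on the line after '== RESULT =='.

Regress:
  G ∩ del = {}  (empty — regression defined)
  G \ add = {at(store), open(d_office_kitchen)} \ {at(store)} = {open(d_office_kitchen)}
  ∪ pre   = {open(d_office_kitchen)} ∪ {at(bay), open(d_bay_store)}
          = {at(bay), open(d_bay_store), open(d_office_kitchen)}

== RESULT ==
["at(bay)", "open(d_bay_store)", "open(d_office_kitchen)"]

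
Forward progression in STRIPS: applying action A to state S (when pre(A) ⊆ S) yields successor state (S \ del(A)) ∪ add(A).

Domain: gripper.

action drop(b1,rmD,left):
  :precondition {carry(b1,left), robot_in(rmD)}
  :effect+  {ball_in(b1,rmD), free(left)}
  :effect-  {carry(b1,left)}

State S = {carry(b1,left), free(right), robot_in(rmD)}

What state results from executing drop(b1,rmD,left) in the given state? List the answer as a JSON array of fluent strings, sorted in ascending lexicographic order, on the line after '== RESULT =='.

Progress:
  pre ⊆ S: {carry(b1,left), robot_in(rmD)} ⊆ S  — applicable
  S \ del = {free(right), robot_in(rmD)}
  ∪ add   = {ball_in(b1,rmD), free(left), free(right), robot_in(rmD)}

== RESULT ==
["ball_in(b1,rmD)", "free(left)", "free(right)", "robot_in(rmD)"]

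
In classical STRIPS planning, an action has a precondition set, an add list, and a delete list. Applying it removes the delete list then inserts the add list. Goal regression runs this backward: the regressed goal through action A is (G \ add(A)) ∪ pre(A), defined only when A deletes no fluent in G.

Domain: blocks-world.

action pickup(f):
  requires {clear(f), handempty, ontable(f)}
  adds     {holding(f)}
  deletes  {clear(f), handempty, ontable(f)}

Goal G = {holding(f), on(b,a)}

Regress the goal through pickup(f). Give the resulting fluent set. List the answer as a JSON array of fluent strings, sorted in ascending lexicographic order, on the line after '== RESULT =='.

Compute (G \ add) ∪ pre:
  G ∩ del = {}  (empty — regression defined)
  G \ add = {holding(f), on(b,a)} \ {holding(f)} = {on(b,a)}
  ∪ pre   = {on(b,a)} ∪ {clear(f), handempty, ontable(f)}
          = {clear(f), handempty, on(b,a), ontable(f)}

== RESULT ==
["clear(f)", "handempty", "on(b,a)", "ontable(f)"]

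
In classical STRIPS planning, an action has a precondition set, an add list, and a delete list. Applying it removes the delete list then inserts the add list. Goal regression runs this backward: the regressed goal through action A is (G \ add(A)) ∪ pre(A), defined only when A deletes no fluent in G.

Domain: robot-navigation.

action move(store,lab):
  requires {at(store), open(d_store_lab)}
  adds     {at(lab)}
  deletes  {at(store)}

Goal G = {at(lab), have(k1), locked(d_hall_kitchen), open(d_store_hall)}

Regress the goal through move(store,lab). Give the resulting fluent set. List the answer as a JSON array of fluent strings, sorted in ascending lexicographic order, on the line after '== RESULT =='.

Regress:
  G ∩ del = {}  (empty — regression defined)
  G \ add = {at(lab), have(k1), locked(d_hall_kitchen), open(d_store_hall)} \ {at(lab)} = {have(k1), locked(d_hall_kitchen), open(d_store_hall)}
  ∪ pre   = {have(k1), locked(d_hall_kitchen), open(d_store_hall)} ∪ {at(store), open(d_store_lab)}
          = {at(store), have(k1), locked(d_hall_kitchen), open(d_store_hall), open(d_store_lab)}

== RESULT ==
["at(store)", "have(k1)", "locked(d_hall_kitchen)", "open(d_store_hall)", "open(d_store_lab)"]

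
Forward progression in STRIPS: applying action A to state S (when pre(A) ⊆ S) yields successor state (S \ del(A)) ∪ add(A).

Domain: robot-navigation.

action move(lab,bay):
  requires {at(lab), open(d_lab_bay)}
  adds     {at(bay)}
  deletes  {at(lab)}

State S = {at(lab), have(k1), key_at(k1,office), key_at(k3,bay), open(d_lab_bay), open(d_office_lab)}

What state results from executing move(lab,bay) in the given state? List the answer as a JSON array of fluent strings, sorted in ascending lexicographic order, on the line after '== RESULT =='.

Compute (S \ del) ∪ add:
  pre ⊆ S: {at(lab), open(d_lab_bay)} ⊆ S  — applicable
  S \ del = {have(k1), key_at(k1,office), key_at(k3,bay), open(d_lab_bay), open(d_office_lab)}
  ∪ add   = {at(bay), have(k1), key_at(k1,office), key_at(k3,bay), open(d_lab_bay), open(d_office_lab)}

== RESULT ==
["at(bay)", "have(k1)", "key_at(k1,office)", "key_at(k3,bay)", "open(d_lab_bay)", "open(d_office_lab)"]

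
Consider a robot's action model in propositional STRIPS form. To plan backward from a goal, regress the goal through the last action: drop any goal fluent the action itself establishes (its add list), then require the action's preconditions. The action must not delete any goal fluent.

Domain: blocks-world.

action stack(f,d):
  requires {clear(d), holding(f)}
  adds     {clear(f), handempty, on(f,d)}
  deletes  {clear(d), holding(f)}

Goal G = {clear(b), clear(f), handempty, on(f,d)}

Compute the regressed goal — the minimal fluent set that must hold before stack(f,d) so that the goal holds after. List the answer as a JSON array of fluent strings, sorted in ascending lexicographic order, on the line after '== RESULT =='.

Regress:
  G ∩ del = {}  (empty — regression defined)
  G \ add = {clear(b), clear(f), handempty, on(f,d)} \ {clear(f), handempty, on(f,d)} = {clear(b)}
  ∪ pre   = {clear(b)} ∪ {clear(d), holding(f)}
          = {clear(b), clear(d), holding(f)}

== RESULT ==
["clear(b)", "clear(d)", "holding(f)"]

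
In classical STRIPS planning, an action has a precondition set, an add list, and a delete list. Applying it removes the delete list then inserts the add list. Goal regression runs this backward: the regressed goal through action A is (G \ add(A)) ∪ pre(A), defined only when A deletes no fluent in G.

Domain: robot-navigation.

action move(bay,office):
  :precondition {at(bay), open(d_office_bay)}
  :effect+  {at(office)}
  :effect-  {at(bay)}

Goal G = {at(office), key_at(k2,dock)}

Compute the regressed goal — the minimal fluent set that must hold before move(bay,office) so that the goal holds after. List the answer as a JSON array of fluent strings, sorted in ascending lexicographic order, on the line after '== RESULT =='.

Regress:
  G ∩ del = {}  (empty — regression defined)
  G \ add = {at(office), key_at(k2,dock)} \ {at(office)} = {key_at(k2,dock)}
  ∪ pre   = {key_at(k2,dock)} ∪ {at(bay), open(d_office_bay)}
          = {at(bay), key_at(k2,dock), open(d_office_bay)}

== RESULT ==
["at(bay)", "key_at(k2,dock)", "open(d_office_bay)"]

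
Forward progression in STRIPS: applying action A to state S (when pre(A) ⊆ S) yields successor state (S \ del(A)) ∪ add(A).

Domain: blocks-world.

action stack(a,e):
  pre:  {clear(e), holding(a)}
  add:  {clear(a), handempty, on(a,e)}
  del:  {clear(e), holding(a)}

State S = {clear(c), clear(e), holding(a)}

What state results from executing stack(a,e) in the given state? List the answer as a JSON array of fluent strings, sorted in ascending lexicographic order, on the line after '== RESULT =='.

Compute (S \ del) ∪ add:
  pre ⊆ S: {clear(e), holding(a)} ⊆ S  — applicable
  S \ del = {clear(c)}
  ∪ add   = {clear(a), clear(c), handempty, on(a,e)}

== RESULT ==
["clear(a)", "clear(c)", "handempty", "on(a,e)"]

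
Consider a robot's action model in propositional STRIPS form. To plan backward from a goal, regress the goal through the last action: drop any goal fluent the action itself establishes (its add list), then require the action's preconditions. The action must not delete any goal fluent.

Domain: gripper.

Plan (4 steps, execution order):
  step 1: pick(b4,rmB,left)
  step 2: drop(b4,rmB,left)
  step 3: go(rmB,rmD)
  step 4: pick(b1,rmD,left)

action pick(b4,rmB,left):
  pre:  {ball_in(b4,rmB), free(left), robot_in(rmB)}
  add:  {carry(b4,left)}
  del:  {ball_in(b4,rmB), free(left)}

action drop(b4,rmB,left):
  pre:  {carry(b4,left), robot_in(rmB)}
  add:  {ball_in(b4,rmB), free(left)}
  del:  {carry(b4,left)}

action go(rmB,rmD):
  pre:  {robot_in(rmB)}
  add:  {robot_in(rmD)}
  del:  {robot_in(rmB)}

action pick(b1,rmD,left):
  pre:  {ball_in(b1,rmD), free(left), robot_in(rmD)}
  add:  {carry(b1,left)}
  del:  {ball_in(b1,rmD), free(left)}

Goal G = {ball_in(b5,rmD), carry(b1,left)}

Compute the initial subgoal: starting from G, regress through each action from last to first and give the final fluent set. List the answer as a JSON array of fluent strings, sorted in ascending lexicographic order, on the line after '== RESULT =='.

Work backward from the goal:
  through step 4 (pick(b1,rmD,left)): drop {carry(b1,left)}, keep {ball_in(b5,rmD)}, require {ball_in(b1,rmD), free(left), robot_in(rmD)}
    → {ball_in(b1,rmD), ball_in(b5,rmD), free(left), robot_in(rmD)}
  through step 3 (go(rmB,rmD)): drop {robot_in(rmD)}, keep {ball_in(b1,rmD), ball_in(b5,rmD), free(left)}, require {robot_in(rmB)}
    → {ball_in(b1,rmD), ball_in(b5,rmD), free(left), robot_in(rmB)}
  through step 2 (drop(b4,rmB,left)): drop {free(left)}, keep {ball_in(b1,rmD), ball_in(b5,rmD), robot_in(rmB)}, require {carry(b4,left), robot_in(rmB)}
    → {ball_in(b1,rmD), ball_in(b5,rmD), carry(b4,left), robot_in(rmB)}
  through step 1 (pick(b4,rmB,left)): drop {carry(b4,left)}, keep {ball_in(b1,rmD), ball_in(b5,rmD), robot_in(rmB)}, require {ball_in(b4,rmB), free(left), robot_in(rmB)}
    → {ball_in(b1,rmD), ball_in(b4,rmB), ball_in(b5,rmD), free(left), robot_in(rmB)}

== RESULT ==
["ball_in(b1,rmD)", "ball_in(b4,rmB)", "ball_in(b5,rmD)", "free(left)", "robot_in(rmB)"]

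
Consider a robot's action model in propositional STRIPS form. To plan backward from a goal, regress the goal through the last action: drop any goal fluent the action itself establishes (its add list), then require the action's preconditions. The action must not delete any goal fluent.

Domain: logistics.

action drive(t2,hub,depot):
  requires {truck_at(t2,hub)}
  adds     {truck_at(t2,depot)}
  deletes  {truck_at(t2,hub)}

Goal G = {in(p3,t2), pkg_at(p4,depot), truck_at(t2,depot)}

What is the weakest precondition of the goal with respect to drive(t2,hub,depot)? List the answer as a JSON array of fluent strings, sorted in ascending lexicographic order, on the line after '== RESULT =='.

Compute (G \ add) ∪ pre:
  G ∩ del = {}  (empty — regression defined)
  G \ add = {in(p3,t2), pkg_at(p4,depot), truck_at(t2,depot)} \ {truck_at(t2,depot)} = {in(p3,t2), pkg_at(p4,depot)}
  ∪ pre   = {in(p3,t2), pkg_at(p4,depot)} ∪ {truck_at(t2,hub)}
          = {in(p3,t2), pkg_at(p4,depot), truck_at(t2,hub)}

== RESULT ==
["in(p3,t2)", "pkg_at(p4,depot)", "truck_at(t2,hub)"]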